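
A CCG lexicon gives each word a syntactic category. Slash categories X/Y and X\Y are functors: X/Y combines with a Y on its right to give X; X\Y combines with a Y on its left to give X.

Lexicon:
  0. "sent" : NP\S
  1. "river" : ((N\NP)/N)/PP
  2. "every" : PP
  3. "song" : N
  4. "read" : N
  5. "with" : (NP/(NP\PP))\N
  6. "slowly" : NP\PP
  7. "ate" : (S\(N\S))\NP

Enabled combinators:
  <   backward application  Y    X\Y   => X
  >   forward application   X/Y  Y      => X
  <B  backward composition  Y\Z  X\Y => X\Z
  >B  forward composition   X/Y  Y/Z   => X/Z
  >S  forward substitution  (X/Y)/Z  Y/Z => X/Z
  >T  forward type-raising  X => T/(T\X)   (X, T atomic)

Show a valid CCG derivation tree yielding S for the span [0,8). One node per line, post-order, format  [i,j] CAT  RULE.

[0,8] S   <
  [0,4] N\S   <B
    [0,1] "sent" : NP\S
    [1,4] N\NP   >
      [1,3] (N\NP)/N   >
        [1,2] "river" : ((N\NP)/N)/PP
        [2,3] "every" : PP
      [3,4] "song" : N
  [4,8] S\(N\S)   <
    [4,7] NP   >
      [4,6] NP/(NP\PP)   <
        [4,5] "read" : N
        [5,6] "with" : (NP/(NP\PP))\N
      [6,7] "slowly" : NP\PP
    [7,8] "ate" : (S\(N\S))\NP

[0,1] NP\S  lex  "sent"
[1,2] ((N\NP)/N)/PP  lex  "river"
[2,3] PP  lex  "every"
[1,3] (N\NP)/N  >  k=2
[3,4] N  lex  "song"
[1,4] N\NP  >  k=3
[0,4] N\S  <B  k=1
[4,5] N  lex  "read"
[5,6] (NP/(NP\PP))\N  lex  "with"
[4,6] NP/(NP\PP)  <  k=5
[6,7] NP\PP  lex  "slowly"
[4,7] NP  >  k=6
[7,8] (S\(N\S))\NP  lex  "ate"
[4,8] S\(N\S)  <  k=7
[0,8] S  <  k=4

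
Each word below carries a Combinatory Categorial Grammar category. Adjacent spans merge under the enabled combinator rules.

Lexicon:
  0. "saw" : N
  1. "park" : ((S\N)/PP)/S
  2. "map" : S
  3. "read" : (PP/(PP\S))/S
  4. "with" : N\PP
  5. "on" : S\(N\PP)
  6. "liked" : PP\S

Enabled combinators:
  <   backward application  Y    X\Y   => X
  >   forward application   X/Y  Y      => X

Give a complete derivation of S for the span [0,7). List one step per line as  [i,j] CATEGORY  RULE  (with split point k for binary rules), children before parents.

[0,7] S   <
  [0,1] "saw" : N
  [1,7] S\N   >
    [1,3] (S\N)/PP   >
      [1,2] "park" : ((S\N)/PP)/S
      [2,3] "map" : S
    [3,7] PP   >
      [3,6] PP/(PP\S)   >
        [3,4] "read" : (PP/(PP\S))/S
        [4,6] S   <
          [4,5] "with" : N\PP
          [5,6] "on" : S\(N\PP)
      [6,7] "liked" : PP\S

[0,1] N  lex  "saw"
[1,2] ((S\N)/PP)/S  lex  "park"
[2,3] S  lex  "map"
[1,3] (S\N)/PP  >  k=2
[3,4] (PP/(PP\S))/S  lex  "read"
[4,5] N\PP  lex  "with"
[5,6] S\(N\PP)  lex  "on"
[4,6] S  <  k=5
[3,6] PP/(PP\S)  >  k=4
[6,7] PP\S  lex  "liked"
[3,7] PP  >  k=6
[1,7] S\N  >  k=3
[0,7] S  <  k=1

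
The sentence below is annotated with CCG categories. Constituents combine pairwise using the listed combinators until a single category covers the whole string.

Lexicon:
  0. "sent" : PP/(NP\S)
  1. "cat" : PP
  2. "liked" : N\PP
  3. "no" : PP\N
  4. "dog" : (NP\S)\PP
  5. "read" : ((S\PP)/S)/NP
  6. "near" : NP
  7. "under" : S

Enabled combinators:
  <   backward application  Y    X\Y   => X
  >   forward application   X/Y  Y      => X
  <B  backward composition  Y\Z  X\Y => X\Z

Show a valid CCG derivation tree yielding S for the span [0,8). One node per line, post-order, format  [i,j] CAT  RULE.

[0,8] S   <
  [0,5] PP   >
    [0,1] "sent" : PP/(NP\S)
    [1,5] NP\S   <
      [1,4] PP   <
        [1,3] N   <
          [1,2] "cat" : PP
          [2,3] "liked" : N\PP
        [3,4] "no" : PP\N
      [4,5] "dog" : (NP\S)\PP
  [5,8] S\PP   >
    [5,7] (S\PP)/S   >
      [5,6] "read" : ((S\PP)/S)/NP
      [6,7] "near" : NP
    [7,8] "under" : S

[0,1] PP/(NP\S)  lex  "sent"
[1,2] PP  lex  "cat"
[2,3] N\PP  lex  "liked"
[1,3] N  <  k=2
[3,4] PP\N  lex  "no"
[1,4] PP  <  k=3
[4,5] (NP\S)\PP  lex  "dog"
[1,5] NP\S  <  k=4
[0,5] PP  >  k=1
[5,6] ((S\PP)/S)/NP  lex  "read"
[6,7] NP  lex  "near"
[5,7] (S\PP)/S  >  k=6
[7,8] S  lex  "under"
[5,8] S\PP  >  k=7
[0,8] S  <  k=5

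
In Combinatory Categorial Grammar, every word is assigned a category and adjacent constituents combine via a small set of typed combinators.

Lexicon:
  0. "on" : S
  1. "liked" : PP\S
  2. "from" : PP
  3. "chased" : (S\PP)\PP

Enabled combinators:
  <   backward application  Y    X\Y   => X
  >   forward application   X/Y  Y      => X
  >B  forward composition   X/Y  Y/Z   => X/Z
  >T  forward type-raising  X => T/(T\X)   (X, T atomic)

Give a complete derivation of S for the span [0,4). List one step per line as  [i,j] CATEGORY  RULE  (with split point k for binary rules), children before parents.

[0,1] S  lex  "on"
[1,2] PP\S  lex  "liked"
[0,2] PP  <  k=1
[2,3] PP  lex  "from"
[3,4] (S\PP)\PP  lex  "chased"
[2,4] S\PP  <  k=3
[0,4] S  <  k=2

[0,4] S   <
  [0,2] PP   <
    [0,1] "on" : S
    [1,2] "liked" : PP\S
  [2,4] S\PP   <
    [2,3] "from" : PP
    [3,4] "chased" : (S\PP)\PP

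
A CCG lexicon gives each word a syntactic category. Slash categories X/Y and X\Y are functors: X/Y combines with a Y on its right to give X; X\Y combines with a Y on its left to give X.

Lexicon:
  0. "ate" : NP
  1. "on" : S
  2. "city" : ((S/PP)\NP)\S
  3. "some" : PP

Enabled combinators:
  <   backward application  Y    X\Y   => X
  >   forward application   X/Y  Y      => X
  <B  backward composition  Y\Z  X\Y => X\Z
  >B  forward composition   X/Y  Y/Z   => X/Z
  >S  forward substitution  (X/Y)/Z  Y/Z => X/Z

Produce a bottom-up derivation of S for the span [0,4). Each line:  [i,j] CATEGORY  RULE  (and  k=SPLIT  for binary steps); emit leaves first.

[0,1] NP  lex  "ate"
[1,2] S  lex  "on"
[2,3] ((S/PP)\NP)\S  lex  "city"
[1,3] (S/PP)\NP  <  k=2
[0,3] S/PP  <  k=1
[3,4] PP  lex  "some"
[0,4] S  >  k=3

[0,4] S   >
  [0,3] S/PP   <
    [0,1] "ate" : NP
    [1,3] (S/PP)\NP   <
      [1,2] "on" : S
      [2,3] "city" : ((S/PP)\NP)\S
  [3,4] "some" : PP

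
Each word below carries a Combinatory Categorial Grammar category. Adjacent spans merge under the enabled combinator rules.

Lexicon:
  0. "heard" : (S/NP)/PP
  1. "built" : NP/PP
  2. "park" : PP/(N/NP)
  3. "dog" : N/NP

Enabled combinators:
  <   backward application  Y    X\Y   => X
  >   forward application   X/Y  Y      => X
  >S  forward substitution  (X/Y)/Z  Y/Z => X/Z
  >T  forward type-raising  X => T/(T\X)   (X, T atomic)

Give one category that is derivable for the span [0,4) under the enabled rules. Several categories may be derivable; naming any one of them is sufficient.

S

[0,4] S   >
  [0,2] S/PP   >S
    [0,1] "heard" : (S/NP)/PP
    [1,2] "built" : NP/PP
  [2,4] PP   >
    [2,3] "park" : PP/(N/NP)
    [3,4] "dog" : N/NP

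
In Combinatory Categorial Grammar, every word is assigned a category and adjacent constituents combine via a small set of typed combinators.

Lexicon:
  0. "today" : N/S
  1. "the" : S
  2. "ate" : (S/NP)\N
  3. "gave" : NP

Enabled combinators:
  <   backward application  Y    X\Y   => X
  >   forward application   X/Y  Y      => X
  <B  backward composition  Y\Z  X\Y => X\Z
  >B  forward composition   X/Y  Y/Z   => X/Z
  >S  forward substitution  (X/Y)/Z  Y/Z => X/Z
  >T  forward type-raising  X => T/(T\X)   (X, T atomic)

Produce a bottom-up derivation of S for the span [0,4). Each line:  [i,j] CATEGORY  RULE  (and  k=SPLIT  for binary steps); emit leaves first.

[0,1] N/S  lex  "today"
[1,2] S  lex  "the"
[0,2] N  >  k=1
[2,3] (S/NP)\N  lex  "ate"
[0,3] S/NP  <  k=2
[3,4] NP  lex  "gave"
[0,4] S  >  k=3

[0,4] S   >
  [0,3] S/NP   <
    [0,2] N   >
      [0,1] "today" : N/S
      [1,2] "the" : S
    [2,3] "ate" : (S/NP)\N
  [3,4] "gave" : NP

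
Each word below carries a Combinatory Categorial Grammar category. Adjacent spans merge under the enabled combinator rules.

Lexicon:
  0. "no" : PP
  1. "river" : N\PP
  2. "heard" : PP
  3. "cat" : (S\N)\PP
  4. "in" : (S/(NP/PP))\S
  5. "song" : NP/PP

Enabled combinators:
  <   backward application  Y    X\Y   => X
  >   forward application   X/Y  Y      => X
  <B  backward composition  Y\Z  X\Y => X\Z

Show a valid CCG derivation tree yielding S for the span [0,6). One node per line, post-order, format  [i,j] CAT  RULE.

[0,6] S   >
  [0,5] S/(NP/PP)   <
    [0,4] S   <
      [0,2] N   <
        [0,1] "no" : PP
        [1,2] "river" : N\PP
      [2,4] S\N   <
        [2,3] "heard" : PP
        [3,4] "cat" : (S\N)\PP
    [4,5] "in" : (S/(NP/PP))\S
  [5,6] "song" : NP/PP

[0,1] PP  lex  "no"
[1,2] N\PP  lex  "river"
[0,2] N  <  k=1
[2,3] PP  lex  "heard"
[3,4] (S\N)\PP  lex  "cat"
[2,4] S\N  <  k=3
[0,4] S  <  k=2
[4,5] (S/(NP/PP))\S  lex  "in"
[0,5] S/(NP/PP)  <  k=4
[5,6] NP/PP  lex  "song"
[0,6] S  >  k=5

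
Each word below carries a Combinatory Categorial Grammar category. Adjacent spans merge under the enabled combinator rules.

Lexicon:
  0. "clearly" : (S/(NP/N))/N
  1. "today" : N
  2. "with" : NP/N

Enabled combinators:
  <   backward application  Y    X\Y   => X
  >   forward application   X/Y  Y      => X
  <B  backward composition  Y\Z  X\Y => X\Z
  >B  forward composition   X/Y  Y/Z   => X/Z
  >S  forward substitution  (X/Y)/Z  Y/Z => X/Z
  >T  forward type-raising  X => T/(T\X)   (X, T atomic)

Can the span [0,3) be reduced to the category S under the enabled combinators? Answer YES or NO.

[0,3] S   >
  [0,2] S/(NP/N)   >
    [0,1] "clearly" : (S/(NP/N))/N
    [1,2] "today" : N
  [2,3] "with" : NP/N

YES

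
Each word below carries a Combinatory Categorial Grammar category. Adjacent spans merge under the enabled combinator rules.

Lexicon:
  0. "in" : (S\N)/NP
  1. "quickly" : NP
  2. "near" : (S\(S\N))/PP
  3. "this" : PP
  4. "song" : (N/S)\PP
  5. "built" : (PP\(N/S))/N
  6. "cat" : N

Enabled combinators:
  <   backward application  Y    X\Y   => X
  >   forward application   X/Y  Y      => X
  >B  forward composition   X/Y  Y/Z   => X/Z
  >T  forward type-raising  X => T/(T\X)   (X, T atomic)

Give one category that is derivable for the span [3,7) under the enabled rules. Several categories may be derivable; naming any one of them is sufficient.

PP

[0,7] S   <
  [0,2] S\N   >
    [0,1] "in" : (S\N)/NP
    [1,2] "quickly" : NP
  [2,7] S\(S\N)   >
    [2,3] "near" : (S\(S\N))/PP
    [3,7] PP   <
      [3,5] N/S   <
        [3,4] "this" : PP
        [4,5] "song" : (N/S)\PP
      [5,7] PP\(N/S)   >
        [5,6] "built" : (PP\(N/S))/N
        [6,7] "cat" : N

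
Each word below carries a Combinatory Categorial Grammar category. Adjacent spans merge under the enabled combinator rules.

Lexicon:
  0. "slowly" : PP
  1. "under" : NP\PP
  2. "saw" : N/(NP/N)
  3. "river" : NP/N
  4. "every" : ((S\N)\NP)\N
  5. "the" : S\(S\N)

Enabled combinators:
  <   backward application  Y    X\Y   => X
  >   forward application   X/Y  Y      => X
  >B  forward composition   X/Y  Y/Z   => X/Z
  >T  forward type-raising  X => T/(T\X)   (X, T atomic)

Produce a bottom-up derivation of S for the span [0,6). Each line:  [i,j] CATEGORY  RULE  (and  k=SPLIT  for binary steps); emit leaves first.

[0,1] PP  lex  "slowly"
[0,1] NP/(NP\PP)  >T
[1,2] NP\PP  lex  "under"
[0,2] NP  >  k=1
[2,3] N/(NP/N)  lex  "saw"
[3,4] NP/N  lex  "river"
[2,4] N  >  k=3
[4,5] ((S\N)\NP)\N  lex  "every"
[2,5] (S\N)\NP  <  k=4
[0,5] S\N  <  k=2
[5,6] S\(S\N)  lex  "the"
[0,6] S  <  k=5

[0,6] S   <
  [0,5] S\N   <
    [0,2] NP   >
      [0,1] NP/(NP\PP)   >T
        [0,1] "slowly" : PP
      [1,2] "under" : NP\PP
    [2,5] (S\N)\NP   <
      [2,4] N   >
        [2,3] "saw" : N/(NP/N)
        [3,4] "river" : NP/N
      [4,5] "every" : ((S\N)\NP)\N
  [5,6] "the" : S\(S\N)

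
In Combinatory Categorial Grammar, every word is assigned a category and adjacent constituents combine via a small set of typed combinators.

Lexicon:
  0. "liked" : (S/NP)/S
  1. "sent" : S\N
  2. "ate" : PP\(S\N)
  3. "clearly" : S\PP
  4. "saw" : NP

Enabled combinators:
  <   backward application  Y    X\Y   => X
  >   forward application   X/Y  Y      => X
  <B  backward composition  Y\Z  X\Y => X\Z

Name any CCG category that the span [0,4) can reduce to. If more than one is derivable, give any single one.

S/NP

[0,5] S   >
  [0,4] S/NP   >
    [0,1] "liked" : (S/NP)/S
    [1,4] S   <
      [1,3] PP   <
        [1,2] "sent" : S\N
        [2,3] "ate" : PP\(S\N)
      [3,4] "clearly" : S\PP
  [4,5] "saw" : NP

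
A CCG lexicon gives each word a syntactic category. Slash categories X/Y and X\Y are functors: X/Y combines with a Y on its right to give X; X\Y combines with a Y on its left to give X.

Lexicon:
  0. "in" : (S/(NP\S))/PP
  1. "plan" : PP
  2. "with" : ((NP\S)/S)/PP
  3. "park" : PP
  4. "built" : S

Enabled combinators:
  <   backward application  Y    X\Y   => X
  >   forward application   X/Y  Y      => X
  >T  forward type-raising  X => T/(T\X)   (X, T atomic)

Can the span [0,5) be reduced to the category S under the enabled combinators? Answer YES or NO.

YES

[0,5] S   >
  [0,2] S/(NP\S)   >
    [0,1] "in" : (S/(NP\S))/PP
    [1,2] "plan" : PP
  [2,5] NP\S   >
    [2,4] (NP\S)/S   >
      [2,3] "with" : ((NP\S)/S)/PP
      [3,4] "park" : PP
    [4,5] "built" : S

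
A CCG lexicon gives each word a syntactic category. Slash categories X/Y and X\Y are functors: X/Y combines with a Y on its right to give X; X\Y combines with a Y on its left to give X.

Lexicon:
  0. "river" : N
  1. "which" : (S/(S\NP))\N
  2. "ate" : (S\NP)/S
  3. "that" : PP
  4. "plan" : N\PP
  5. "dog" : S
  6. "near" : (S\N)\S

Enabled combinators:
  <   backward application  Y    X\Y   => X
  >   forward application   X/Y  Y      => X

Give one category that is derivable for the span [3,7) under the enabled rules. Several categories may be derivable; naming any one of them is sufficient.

[0,7] S   >
  [0,2] S/(S\NP)   <
    [0,1] "river" : N
    [1,2] "which" : (S/(S\NP))\N
  [2,7] S\NP   >
    [2,3] "ate" : (S\NP)/S
    [3,7] S   <
      [3,5] N   <
        [3,4] "that" : PP
        [4,5] "plan" : N\PP
      [5,7] S\N   <
        [5,6] "dog" : S
        [6,7] "near" : (S\N)\S

S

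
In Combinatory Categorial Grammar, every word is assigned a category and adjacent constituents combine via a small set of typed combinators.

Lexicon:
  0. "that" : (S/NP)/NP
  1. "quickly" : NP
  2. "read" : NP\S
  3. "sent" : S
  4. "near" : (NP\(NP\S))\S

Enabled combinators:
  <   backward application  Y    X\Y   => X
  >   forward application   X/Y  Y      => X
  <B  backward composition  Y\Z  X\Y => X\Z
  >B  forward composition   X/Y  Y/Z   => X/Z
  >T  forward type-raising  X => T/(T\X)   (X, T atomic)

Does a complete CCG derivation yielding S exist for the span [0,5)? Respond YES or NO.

YES

[0,5] S   >
  [0,2] S/NP   >
    [0,1] "that" : (S/NP)/NP
    [1,2] "quickly" : NP
  [2,5] NP   <
    [2,3] "read" : NP\S
    [3,5] NP\(NP\S)   <
      [3,4] "sent" : S
      [4,5] "near" : (NP\(NP\S))\S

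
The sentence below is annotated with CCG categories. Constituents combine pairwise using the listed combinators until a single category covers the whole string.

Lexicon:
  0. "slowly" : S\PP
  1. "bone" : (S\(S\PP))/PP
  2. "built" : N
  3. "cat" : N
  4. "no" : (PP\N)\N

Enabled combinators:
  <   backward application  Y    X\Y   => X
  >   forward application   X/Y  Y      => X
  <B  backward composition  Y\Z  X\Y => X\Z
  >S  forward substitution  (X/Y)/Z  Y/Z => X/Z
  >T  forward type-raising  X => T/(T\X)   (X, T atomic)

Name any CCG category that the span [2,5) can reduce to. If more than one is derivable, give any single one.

PP

[0,5] S   <
  [0,1] "slowly" : S\PP
  [1,5] S\(S\PP)   >
    [1,2] "bone" : (S\(S\PP))/PP
    [2,5] PP   <
      [2,3] "built" : N
      [3,5] PP\N   <
        [3,4] "cat" : N
        [4,5] "no" : (PP\N)\N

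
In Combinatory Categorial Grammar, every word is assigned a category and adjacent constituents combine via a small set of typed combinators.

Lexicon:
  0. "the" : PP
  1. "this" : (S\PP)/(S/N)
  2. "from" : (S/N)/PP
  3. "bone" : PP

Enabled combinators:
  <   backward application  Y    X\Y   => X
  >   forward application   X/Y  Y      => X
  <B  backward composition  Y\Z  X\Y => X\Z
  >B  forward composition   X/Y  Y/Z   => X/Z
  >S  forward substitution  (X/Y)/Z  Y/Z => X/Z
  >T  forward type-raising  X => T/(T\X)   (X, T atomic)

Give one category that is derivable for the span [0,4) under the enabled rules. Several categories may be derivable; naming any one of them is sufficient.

[0,4] S   >
  [0,1] S/(S\PP)   >T
    [0,1] "the" : PP
  [1,4] S\PP   >
    [1,2] "this" : (S\PP)/(S/N)
    [2,4] S/N   >
      [2,3] "from" : (S/N)/PP
      [3,4] "bone" : PP

S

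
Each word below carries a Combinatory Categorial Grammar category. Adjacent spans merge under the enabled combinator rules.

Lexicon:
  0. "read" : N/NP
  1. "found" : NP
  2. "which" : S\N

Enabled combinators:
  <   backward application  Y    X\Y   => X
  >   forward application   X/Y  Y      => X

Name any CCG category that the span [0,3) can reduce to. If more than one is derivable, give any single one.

S

[0,3] S   <
  [0,2] N   >
    [0,1] "read" : N/NP
    [1,2] "found" : NP
  [2,3] "which" : S\N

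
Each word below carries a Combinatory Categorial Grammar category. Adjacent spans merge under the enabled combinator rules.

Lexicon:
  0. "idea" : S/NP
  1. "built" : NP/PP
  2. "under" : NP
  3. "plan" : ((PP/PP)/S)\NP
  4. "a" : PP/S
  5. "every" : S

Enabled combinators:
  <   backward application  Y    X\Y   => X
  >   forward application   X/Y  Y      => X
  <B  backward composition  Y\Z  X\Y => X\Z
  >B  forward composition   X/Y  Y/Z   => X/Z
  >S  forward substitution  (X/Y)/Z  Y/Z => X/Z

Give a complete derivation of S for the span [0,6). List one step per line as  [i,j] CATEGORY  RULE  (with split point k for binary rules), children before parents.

[0,1] S/NP  lex  "idea"
[1,2] NP/PP  lex  "built"
[0,2] S/PP  >B  k=1
[2,3] NP  lex  "under"
[3,4] ((PP/PP)/S)\NP  lex  "plan"
[2,4] (PP/PP)/S  <  k=3
[4,5] PP/S  lex  "a"
[2,5] PP/S  >S  k=4
[5,6] S  lex  "every"
[2,6] PP  >  k=5
[0,6] S  >  k=2

[0,6] S   >
  [0,2] S/PP   >B
    [0,1] "idea" : S/NP
    [1,2] "built" : NP/PP
  [2,6] PP   >
    [2,5] PP/S   >S
      [2,4] (PP/PP)/S   <
        [2,3] "under" : NP
        [3,4] "plan" : ((PP/PP)/S)\NP
      [4,5] "a" : PP/S
    [5,6] "every" : S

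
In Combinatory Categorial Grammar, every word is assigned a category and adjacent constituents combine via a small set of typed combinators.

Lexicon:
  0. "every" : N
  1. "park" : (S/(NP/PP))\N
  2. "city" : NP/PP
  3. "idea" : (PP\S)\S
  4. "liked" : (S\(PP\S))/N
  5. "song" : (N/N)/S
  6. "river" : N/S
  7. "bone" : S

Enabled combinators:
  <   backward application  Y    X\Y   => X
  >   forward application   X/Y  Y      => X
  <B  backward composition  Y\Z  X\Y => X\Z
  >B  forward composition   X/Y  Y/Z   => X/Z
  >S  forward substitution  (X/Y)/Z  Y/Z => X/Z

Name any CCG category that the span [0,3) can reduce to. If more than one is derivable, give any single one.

[0,8] S   <
  [0,4] PP\S   <
    [0,3] S   >
      [0,2] S/(NP/PP)   <
        [0,1] "every" : N
        [1,2] "park" : (S/(NP/PP))\N
      [2,3] "city" : NP/PP
    [3,4] "idea" : (PP\S)\S
  [4,8] S\(PP\S)   >
    [4,5] "liked" : (S\(PP\S))/N
    [5,8] N   >
      [5,7] N/S   >S
        [5,6] "song" : (N/N)/S
        [6,7] "river" : N/S
      [7,8] "bone" : S

S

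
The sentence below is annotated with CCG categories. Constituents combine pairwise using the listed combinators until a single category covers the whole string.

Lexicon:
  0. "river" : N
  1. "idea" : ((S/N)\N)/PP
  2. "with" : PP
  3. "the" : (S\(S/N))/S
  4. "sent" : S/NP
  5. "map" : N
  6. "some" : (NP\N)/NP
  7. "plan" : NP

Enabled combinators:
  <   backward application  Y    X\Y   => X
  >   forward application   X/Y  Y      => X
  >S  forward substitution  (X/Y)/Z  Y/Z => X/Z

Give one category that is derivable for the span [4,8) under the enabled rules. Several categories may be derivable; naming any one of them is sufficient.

S

[0,8] S   <
  [0,3] S/N   <
    [0,1] "river" : N
    [1,3] (S/N)\N   >
      [1,2] "idea" : ((S/N)\N)/PP
      [2,3] "with" : PP
  [3,8] S\(S/N)   >
    [3,4] "the" : (S\(S/N))/S
    [4,8] S   >
      [4,5] "sent" : S/NP
      [5,8] NP   <
        [5,6] "map" : N
        [6,8] NP\N   >
          [6,7] "some" : (NP\N)/NP
          [7,8] "plan" : NP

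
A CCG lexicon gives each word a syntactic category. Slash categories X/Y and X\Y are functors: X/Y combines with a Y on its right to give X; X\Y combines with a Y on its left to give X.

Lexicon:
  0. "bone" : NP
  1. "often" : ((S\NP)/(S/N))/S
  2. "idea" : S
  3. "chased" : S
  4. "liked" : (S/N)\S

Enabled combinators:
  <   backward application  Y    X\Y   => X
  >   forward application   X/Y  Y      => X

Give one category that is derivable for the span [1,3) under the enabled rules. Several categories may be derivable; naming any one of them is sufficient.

[0,5] S   <
  [0,1] "bone" : NP
  [1,5] S\NP   >
    [1,3] (S\NP)/(S/N)   >
      [1,2] "often" : ((S\NP)/(S/N))/S
      [2,3] "idea" : S
    [3,5] S/N   <
      [3,4] "chased" : S
      [4,5] "liked" : (S/N)\S

(S\NP)/(S/N)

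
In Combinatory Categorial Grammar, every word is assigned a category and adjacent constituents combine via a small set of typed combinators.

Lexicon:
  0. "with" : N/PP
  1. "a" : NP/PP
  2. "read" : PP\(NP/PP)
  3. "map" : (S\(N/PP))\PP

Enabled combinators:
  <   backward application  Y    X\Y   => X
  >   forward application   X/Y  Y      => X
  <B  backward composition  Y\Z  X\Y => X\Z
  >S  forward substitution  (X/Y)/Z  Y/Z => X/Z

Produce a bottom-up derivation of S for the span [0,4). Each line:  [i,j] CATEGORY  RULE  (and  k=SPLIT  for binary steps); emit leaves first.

[0,1] N/PP  lex  "with"
[1,2] NP/PP  lex  "a"
[2,3] PP\(NP/PP)  lex  "read"
[1,3] PP  <  k=2
[3,4] (S\(N/PP))\PP  lex  "map"
[1,4] S\(N/PP)  <  k=3
[0,4] S  <  k=1

[0,4] S   <
  [0,1] "with" : N/PP
  [1,4] S\(N/PP)   <
    [1,3] PP   <
      [1,2] "a" : NP/PP
      [2,3] "read" : PP\(NP/PP)
    [3,4] "map" : (S\(N/PP))\PP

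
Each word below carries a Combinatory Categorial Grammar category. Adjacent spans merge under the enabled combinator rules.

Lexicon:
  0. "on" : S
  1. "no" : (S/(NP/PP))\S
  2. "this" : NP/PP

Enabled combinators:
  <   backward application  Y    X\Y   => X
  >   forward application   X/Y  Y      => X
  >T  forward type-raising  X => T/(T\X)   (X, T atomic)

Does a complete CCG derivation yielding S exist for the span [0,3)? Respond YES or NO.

[0,3] S   >
  [0,2] S/(NP/PP)   <
    [0,1] "on" : S
    [1,2] "no" : (S/(NP/PP))\S
  [2,3] "this" : NP/PP

YES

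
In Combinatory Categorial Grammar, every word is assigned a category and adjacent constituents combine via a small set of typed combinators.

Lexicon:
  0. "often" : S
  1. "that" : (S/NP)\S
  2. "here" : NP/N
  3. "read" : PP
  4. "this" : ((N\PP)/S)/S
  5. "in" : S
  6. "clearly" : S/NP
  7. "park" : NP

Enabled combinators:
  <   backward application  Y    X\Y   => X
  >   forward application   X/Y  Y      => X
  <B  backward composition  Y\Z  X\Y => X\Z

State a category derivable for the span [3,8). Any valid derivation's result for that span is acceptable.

N

[0,8] S   >
  [0,2] S/NP   <
    [0,1] "often" : S
    [1,2] "that" : (S/NP)\S
  [2,8] NP   >
    [2,3] "here" : NP/N
    [3,8] N   <
      [3,4] "read" : PP
      [4,8] N\PP   >
        [4,6] (N\PP)/S   >
          [4,5] "this" : ((N\PP)/S)/S
          [5,6] "in" : S
        [6,8] S   >
          [6,7] "clearly" : S/NP
          [7,8] "park" : NP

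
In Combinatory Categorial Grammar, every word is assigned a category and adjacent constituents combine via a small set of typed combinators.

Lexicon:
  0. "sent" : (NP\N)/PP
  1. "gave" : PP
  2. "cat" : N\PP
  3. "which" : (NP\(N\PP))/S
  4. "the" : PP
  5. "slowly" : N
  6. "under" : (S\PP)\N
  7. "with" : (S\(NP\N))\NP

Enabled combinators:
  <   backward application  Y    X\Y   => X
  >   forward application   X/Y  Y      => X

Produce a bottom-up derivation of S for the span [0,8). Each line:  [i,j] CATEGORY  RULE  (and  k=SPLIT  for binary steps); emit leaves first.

[0,1] (NP\N)/PP  lex  "sent"
[1,2] PP  lex  "gave"
[0,2] NP\N  >  k=1
[2,3] N\PP  lex  "cat"
[3,4] (NP\(N\PP))/S  lex  "which"
[4,5] PP  lex  "the"
[5,6] N  lex  "slowly"
[6,7] (S\PP)\N  lex  "under"
[5,7] S\PP  <  k=6
[4,7] S  <  k=5
[3,7] NP\(N\PP)  >  k=4
[2,7] NP  <  k=3
[7,8] (S\(NP\N))\NP  lex  "with"
[2,8] S\(NP\N)  <  k=7
[0,8] S  <  k=2

[0,8] S   <
  [0,2] NP\N   >
    [0,1] "sent" : (NP\N)/PP
    [1,2] "gave" : PP
  [2,8] S\(NP\N)   <
    [2,7] NP   <
      [2,3] "cat" : N\PP
      [3,7] NP\(N\PP)   >
        [3,4] "which" : (NP\(N\PP))/S
        [4,7] S   <
          [4,5] "the" : PP
          [5,7] S\PP   <
            [5,6] "slowly" : N
            [6,7] "under" : (S\PP)\N
    [7,8] "with" : (S\(NP\N))\NP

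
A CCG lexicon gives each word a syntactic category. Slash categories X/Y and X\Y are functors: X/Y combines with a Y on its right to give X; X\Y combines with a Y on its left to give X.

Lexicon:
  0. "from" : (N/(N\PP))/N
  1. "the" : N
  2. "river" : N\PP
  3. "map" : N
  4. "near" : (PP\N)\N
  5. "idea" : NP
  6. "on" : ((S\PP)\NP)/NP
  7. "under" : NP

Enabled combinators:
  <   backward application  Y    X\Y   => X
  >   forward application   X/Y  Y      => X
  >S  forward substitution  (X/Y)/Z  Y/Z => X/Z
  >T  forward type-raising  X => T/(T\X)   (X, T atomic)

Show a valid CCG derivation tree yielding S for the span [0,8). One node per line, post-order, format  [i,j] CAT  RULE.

[0,1] (N/(N\PP))/N  lex  "from"
[1,2] N  lex  "the"
[0,2] N/(N\PP)  >  k=1
[2,3] N\PP  lex  "river"
[0,3] N  >  k=2
[3,4] N  lex  "map"
[4,5] (PP\N)\N  lex  "near"
[3,5] PP\N  <  k=4
[0,5] PP  <  k=3
[5,6] NP  lex  "idea"
[6,7] ((S\PP)\NP)/NP  lex  "on"
[7,8] NP  lex  "under"
[6,8] (S\PP)\NP  >  k=7
[5,8] S\PP  <  k=6
[0,8] S  <  k=5

[0,8] S   <
  [0,5] PP   <
    [0,3] N   >
      [0,2] N/(N\PP)   >
        [0,1] "from" : (N/(N\PP))/N
        [1,2] "the" : N
      [2,3] "river" : N\PP
    [3,5] PP\N   <
      [3,4] "map" : N
      [4,5] "near" : (PP\N)\N
  [5,8] S\PP   <
    [5,6] "idea" : NP
    [6,8] (S\PP)\NP   >
      [6,7] "on" : ((S\PP)\NP)/NP
      [7,8] "under" : NP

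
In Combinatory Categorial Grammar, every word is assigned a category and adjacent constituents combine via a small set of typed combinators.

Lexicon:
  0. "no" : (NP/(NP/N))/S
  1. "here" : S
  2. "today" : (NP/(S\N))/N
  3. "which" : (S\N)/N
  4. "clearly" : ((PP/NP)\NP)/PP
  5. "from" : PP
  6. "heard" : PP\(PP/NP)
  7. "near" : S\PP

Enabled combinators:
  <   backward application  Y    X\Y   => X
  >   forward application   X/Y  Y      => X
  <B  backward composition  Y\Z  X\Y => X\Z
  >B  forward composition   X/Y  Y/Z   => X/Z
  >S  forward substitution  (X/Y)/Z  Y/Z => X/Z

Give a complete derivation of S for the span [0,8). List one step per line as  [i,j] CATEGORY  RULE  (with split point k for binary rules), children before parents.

[0,8] S   <
  [0,4] NP   >
    [0,2] NP/(NP/N)   >
      [0,1] "no" : (NP/(NP/N))/S
      [1,2] "here" : S
    [2,4] NP/N   >S
      [2,3] "today" : (NP/(S\N))/N
      [3,4] "which" : (S\N)/N
  [4,8] S\NP   <B
    [4,7] PP\NP   <B
      [4,6] (PP/NP)\NP   >
        [4,5] "clearly" : ((PP/NP)\NP)/PP
        [5,6] "from" : PP
      [6,7] "heard" : PP\(PP/NP)
    [7,8] "near" : S\PP

[0,1] (NP/(NP/N))/S  lex  "no"
[1,2] S  lex  "here"
[0,2] NP/(NP/N)  >  k=1
[2,3] (NP/(S\N))/N  lex  "today"
[3,4] (S\N)/N  lex  "which"
[2,4] NP/N  >S  k=3
[0,4] NP  >  k=2
[4,5] ((PP/NP)\NP)/PP  lex  "clearly"
[5,6] PP  lex  "from"
[4,6] (PP/NP)\NP  >  k=5
[6,7] PP\(PP/NP)  lex  "heard"
[4,7] PP\NP  <B  k=6
[7,8] S\PP  lex  "near"
[4,8] S\NP  <B  k=7
[0,8] S  <  k=4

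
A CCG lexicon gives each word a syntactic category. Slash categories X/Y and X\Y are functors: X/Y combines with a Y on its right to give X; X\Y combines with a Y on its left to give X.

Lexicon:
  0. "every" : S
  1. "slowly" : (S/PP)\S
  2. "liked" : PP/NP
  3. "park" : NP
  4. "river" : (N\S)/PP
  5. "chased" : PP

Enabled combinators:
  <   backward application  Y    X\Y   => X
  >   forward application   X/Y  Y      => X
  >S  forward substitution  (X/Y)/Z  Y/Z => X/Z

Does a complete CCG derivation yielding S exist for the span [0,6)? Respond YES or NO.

S (S/PP)\S PP/NP NP (N\S)/PP PP
CKY chart[0,6] = {N}; S ∉ chart

NO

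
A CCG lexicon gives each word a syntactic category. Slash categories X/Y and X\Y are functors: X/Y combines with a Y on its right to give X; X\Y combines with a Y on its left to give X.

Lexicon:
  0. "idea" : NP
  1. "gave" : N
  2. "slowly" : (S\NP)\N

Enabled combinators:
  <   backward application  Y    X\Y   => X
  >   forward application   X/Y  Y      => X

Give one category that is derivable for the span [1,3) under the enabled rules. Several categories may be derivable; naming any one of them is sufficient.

[0,3] S   <
  [0,1] "idea" : NP
  [1,3] S\NP   <
    [1,2] "gave" : N
    [2,3] "slowly" : (S\NP)\N

S\NP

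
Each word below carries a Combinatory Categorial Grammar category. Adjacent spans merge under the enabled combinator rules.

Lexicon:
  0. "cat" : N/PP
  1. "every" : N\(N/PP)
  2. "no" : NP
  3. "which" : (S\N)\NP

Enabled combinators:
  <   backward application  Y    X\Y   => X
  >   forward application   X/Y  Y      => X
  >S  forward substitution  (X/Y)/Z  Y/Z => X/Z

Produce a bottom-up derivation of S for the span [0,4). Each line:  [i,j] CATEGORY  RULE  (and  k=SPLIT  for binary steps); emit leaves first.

[0,1] N/PP  lex  "cat"
[1,2] N\(N/PP)  lex  "every"
[0,2] N  <  k=1
[2,3] NP  lex  "no"
[3,4] (S\N)\NP  lex  "which"
[2,4] S\N  <  k=3
[0,4] S  <  k=2

[0,4] S   <
  [0,2] N   <
    [0,1] "cat" : N/PP
    [1,2] "every" : N\(N/PP)
  [2,4] S\N   <
    [2,3] "no" : NP
    [3,4] "which" : (S\N)\NP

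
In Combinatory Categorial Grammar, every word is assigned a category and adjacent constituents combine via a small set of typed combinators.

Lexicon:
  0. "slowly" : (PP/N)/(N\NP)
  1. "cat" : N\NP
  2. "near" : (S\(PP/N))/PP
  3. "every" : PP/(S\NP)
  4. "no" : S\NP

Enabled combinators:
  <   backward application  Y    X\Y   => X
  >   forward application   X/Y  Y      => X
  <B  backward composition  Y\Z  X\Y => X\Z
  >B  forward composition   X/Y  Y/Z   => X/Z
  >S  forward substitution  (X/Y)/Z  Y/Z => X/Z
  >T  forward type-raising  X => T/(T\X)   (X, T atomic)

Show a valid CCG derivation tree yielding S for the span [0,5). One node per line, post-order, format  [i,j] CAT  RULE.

[0,1] (PP/N)/(N\NP)  lex  "slowly"
[1,2] N\NP  lex  "cat"
[0,2] PP/N  >  k=1
[2,3] (S\(PP/N))/PP  lex  "near"
[3,4] PP/(S\NP)  lex  "every"
[4,5] S\NP  lex  "no"
[3,5] PP  >  k=4
[2,5] S\(PP/N)  >  k=3
[0,5] S  <  k=2

[0,5] S   <
  [0,2] PP/N   >
    [0,1] "slowly" : (PP/N)/(N\NP)
    [1,2] "cat" : N\NP
  [2,5] S\(PP/N)   >
    [2,3] "near" : (S\(PP/N))/PP
    [3,5] PP   >
      [3,4] "every" : PP/(S\NP)
      [4,5] "no" : S\NP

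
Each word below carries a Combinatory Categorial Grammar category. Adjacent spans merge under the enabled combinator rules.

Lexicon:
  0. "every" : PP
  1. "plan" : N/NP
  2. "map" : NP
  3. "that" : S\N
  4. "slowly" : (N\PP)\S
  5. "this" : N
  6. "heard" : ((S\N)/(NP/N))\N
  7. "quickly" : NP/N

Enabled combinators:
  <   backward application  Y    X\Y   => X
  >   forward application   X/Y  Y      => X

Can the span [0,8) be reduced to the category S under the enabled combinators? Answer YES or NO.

YES

[0,8] S   <
  [0,5] N   <
    [0,1] "every" : PP
    [1,5] N\PP   <
      [1,4] S   <
        [1,3] N   >
          [1,2] "plan" : N/NP
          [2,3] "map" : NP
        [3,4] "that" : S\N
      [4,5] "slowly" : (N\PP)\S
  [5,8] S\N   >
    [5,7] (S\N)/(NP/N)   <
      [5,6] "this" : N
      [6,7] "heard" : ((S\N)/(NP/N))\N
    [7,8] "quickly" : NP/N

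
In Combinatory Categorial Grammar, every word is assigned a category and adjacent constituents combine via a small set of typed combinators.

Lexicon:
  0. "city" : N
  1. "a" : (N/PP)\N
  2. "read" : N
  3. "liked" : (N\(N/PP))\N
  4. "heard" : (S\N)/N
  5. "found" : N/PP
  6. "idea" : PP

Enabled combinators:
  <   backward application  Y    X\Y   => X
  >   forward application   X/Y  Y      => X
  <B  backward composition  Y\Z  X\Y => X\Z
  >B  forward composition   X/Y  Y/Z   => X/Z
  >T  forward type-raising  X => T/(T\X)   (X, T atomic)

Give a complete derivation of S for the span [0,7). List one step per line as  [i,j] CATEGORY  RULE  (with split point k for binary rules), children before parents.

[0,7] S   <
  [0,1] "city" : N
  [1,7] S\N   <B
    [1,4] N\N   <B
      [1,2] "a" : (N/PP)\N
      [2,4] N\(N/PP)   <
        [2,3] "read" : N
        [3,4] "liked" : (N\(N/PP))\N
    [4,7] S\N   >
      [4,5] "heard" : (S\N)/N
      [5,7] N   >
        [5,6] "found" : N/PP
        [6,7] "idea" : PP

[0,1] N  lex  "city"
[1,2] (N/PP)\N  lex  "a"
[2,3] N  lex  "read"
[3,4] (N\(N/PP))\N  lex  "liked"
[2,4] N\(N/PP)  <  k=3
[1,4] N\N  <B  k=2
[4,5] (S\N)/N  lex  "heard"
[5,6] N/PP  lex  "found"
[6,7] PP  lex  "idea"
[5,7] N  >  k=6
[4,7] S\N  >  k=5
[1,7] S\N  <B  k=4
[0,7] S  <  k=1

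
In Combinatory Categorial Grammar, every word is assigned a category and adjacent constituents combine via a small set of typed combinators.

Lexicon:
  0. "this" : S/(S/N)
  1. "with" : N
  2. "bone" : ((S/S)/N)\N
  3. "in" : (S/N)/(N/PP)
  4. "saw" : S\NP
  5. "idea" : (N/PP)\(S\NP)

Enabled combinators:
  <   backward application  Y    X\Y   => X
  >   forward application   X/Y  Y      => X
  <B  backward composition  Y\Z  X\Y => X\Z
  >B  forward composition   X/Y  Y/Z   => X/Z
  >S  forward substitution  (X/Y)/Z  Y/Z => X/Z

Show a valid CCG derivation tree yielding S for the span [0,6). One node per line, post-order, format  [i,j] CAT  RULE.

[0,1] S/(S/N)  lex  "this"
[1,2] N  lex  "with"
[2,3] ((S/S)/N)\N  lex  "bone"
[1,3] (S/S)/N  <  k=2
[3,4] (S/N)/(N/PP)  lex  "in"
[4,5] S\NP  lex  "saw"
[5,6] (N/PP)\(S\NP)  lex  "idea"
[4,6] N/PP  <  k=5
[3,6] S/N  >  k=4
[1,6] S/N  >S  k=3
[0,6] S  >  k=1

[0,6] S   >
  [0,1] "this" : S/(S/N)
  [1,6] S/N   >S
    [1,3] (S/S)/N   <
      [1,2] "with" : N
      [2,3] "bone" : ((S/S)/N)\N
    [3,6] S/N   >
      [3,4] "in" : (S/N)/(N/PP)
      [4,6] N/PP   <
        [4,5] "saw" : S\NP
        [5,6] "idea" : (N/PP)\(S\NP)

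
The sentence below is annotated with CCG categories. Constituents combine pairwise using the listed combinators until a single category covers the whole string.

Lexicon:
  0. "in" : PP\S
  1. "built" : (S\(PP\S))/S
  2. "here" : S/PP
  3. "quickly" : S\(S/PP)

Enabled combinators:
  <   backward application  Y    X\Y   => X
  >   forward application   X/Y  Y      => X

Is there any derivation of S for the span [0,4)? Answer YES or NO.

[0,4] S   <
  [0,1] "in" : PP\S
  [1,4] S\(PP\S)   >
    [1,2] "built" : (S\(PP\S))/S
    [2,4] S   <
      [2,3] "here" : S/PP
      [3,4] "quickly" : S\(S/PP)

YES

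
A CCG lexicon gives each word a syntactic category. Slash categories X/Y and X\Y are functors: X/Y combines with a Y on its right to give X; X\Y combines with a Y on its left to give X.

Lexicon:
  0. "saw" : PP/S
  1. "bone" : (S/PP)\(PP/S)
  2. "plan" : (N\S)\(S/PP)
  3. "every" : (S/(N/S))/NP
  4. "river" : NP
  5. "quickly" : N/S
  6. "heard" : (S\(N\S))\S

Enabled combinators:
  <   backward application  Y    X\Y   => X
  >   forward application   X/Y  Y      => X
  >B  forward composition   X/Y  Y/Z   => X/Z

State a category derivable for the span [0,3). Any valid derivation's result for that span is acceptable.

[0,7] S   <
  [0,3] N\S   <
    [0,2] S/PP   <
      [0,1] "saw" : PP/S
      [1,2] "bone" : (S/PP)\(PP/S)
    [2,3] "plan" : (N\S)\(S/PP)
  [3,7] S\(N\S)   <
    [3,6] S   >
      [3,5] S/(N/S)   >
        [3,4] "every" : (S/(N/S))/NP
        [4,5] "river" : NP
      [5,6] "quickly" : N/S
    [6,7] "heard" : (S\(N\S))\S

N\S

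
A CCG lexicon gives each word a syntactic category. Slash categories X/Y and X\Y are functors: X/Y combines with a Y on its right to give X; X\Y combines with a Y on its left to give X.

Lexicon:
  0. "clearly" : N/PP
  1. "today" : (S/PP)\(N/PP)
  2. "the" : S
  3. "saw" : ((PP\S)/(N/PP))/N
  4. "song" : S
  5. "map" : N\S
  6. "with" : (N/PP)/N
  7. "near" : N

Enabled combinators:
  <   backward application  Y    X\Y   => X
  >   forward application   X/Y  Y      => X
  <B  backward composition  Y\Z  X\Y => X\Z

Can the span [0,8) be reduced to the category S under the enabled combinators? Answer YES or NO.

YES

[0,8] S   >
  [0,2] S/PP   <
    [0,1] "clearly" : N/PP
    [1,2] "today" : (S/PP)\(N/PP)
  [2,8] PP   <
    [2,3] "the" : S
    [3,8] PP\S   >
      [3,6] (PP\S)/(N/PP)   >
        [3,4] "saw" : ((PP\S)/(N/PP))/N
        [4,6] N   <
          [4,5] "song" : S
          [5,6] "map" : N\S
      [6,8] N/PP   >
        [6,7] "with" : (N/PP)/N
        [7,8] "near" : N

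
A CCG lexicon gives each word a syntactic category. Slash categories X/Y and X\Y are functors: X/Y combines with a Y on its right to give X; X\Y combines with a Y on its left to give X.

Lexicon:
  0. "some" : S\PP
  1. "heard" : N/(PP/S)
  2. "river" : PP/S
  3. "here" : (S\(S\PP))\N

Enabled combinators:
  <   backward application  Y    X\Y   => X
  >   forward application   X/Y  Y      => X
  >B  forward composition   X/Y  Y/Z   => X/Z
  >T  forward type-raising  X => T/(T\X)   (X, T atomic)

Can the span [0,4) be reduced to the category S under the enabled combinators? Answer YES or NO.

YES

[0,4] S   <
  [0,1] "some" : S\PP
  [1,4] S\(S\PP)   <
    [1,3] N   >
      [1,2] "heard" : N/(PP/S)
      [2,3] "river" : PP/S
    [3,4] "here" : (S\(S\PP))\N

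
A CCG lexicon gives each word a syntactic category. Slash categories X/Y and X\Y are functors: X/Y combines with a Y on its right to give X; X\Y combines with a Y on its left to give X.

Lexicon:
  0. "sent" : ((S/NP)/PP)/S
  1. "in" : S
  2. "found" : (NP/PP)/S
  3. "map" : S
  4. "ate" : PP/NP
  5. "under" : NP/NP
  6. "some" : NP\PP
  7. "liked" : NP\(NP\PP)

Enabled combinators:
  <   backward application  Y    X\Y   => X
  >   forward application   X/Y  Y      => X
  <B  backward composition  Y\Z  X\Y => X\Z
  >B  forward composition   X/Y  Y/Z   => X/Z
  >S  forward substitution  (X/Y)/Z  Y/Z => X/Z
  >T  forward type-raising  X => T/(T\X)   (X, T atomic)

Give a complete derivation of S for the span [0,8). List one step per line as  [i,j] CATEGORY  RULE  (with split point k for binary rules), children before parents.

[0,8] S   >
  [0,4] S/PP   >S
    [0,2] (S/NP)/PP   >
      [0,1] "sent" : ((S/NP)/PP)/S
      [1,2] "in" : S
    [2,4] NP/PP   >
      [2,3] "found" : (NP/PP)/S
      [3,4] "map" : S
  [4,8] PP   >
    [4,6] PP/NP   >B
      [4,5] "ate" : PP/NP
      [5,6] "under" : NP/NP
    [6,8] NP   <
      [6,7] "some" : NP\PP
      [7,8] "liked" : NP\(NP\PP)

[0,1] ((S/NP)/PP)/S  lex  "sent"
[1,2] S  lex  "in"
[0,2] (S/NP)/PP  >  k=1
[2,3] (NP/PP)/S  lex  "found"
[3,4] S  lex  "map"
[2,4] NP/PP  >  k=3
[0,4] S/PP  >S  k=2
[4,5] PP/NP  lex  "ate"
[5,6] NP/NP  lex  "under"
[4,6] PP/NP  >B  k=5
[6,7] NP\PP  lex  "some"
[7,8] NP\(NP\PP)  lex  "liked"
[6,8] NP  <  k=7
[4,8] PP  >  k=6
[0,8] S  >  k=4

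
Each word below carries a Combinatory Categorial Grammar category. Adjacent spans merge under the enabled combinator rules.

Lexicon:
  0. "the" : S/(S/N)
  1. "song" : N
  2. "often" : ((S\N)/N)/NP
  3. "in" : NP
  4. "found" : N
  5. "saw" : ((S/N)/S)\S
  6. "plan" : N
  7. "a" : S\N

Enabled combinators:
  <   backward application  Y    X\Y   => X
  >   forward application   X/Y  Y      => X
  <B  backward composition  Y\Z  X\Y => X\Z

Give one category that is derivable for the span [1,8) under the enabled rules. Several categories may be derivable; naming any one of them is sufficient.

[0,8] S   >
  [0,1] "the" : S/(S/N)
  [1,8] S/N   >
    [1,6] (S/N)/S   <
      [1,5] S   <
        [1,2] "song" : N
        [2,5] S\N   >
          [2,4] (S\N)/N   >
            [2,3] "often" : ((S\N)/N)/NP
            [3,4] "in" : NP
          [4,5] "found" : N
      [5,6] "saw" : ((S/N)/S)\S
    [6,8] S   <
      [6,7] "plan" : N
      [7,8] "a" : S\N

S/N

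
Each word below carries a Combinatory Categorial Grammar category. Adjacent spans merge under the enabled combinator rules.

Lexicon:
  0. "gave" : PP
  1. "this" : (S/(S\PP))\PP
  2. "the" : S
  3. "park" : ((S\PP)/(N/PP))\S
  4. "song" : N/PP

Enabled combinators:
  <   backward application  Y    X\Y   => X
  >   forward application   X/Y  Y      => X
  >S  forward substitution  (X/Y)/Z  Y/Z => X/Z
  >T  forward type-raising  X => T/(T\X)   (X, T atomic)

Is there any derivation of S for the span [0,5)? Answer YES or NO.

YES

[0,5] S   >
  [0,2] S/(S\PP)   <
    [0,1] "gave" : PP
    [1,2] "this" : (S/(S\PP))\PP
  [2,5] S\PP   >
    [2,4] (S\PP)/(N/PP)   <
      [2,3] "the" : S
      [3,4] "park" : ((S\PP)/(N/PP))\S
    [4,5] "song" : N/PP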